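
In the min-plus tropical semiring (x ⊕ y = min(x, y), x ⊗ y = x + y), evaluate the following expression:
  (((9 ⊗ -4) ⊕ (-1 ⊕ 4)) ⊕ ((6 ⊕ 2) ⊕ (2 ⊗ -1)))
(((9 ⊗ -4) ⊕ (-1 ⊕ 4)) ⊕ ((6 ⊕ 2) ⊕ (2 ⊗ -1))) = -1

Expand innermost to outermost. Recall ⊕ takes the minimum of its arguments and ⊗ takes their sum. Working out the expression (((9 ⊗ -4) ⊕ (-1 ⊕ 4)) ⊕ ((6 ⊕ 2) ⊕ (2 ⊗ -1))) gives -1.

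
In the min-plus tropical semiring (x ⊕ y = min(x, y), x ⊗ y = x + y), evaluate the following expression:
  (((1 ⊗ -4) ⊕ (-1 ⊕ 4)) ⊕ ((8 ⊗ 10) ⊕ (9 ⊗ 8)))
(((1 ⊗ -4) ⊕ (-1 ⊕ 4)) ⊕ ((8 ⊗ 10) ⊕ (9 ⊗ 8))) = -3

Expand innermost to outermost. Recall ⊕ takes the minimum of its arguments and ⊗ takes their sum. Working out the expression (((1 ⊗ -4) ⊕ (-1 ⊕ 4)) ⊕ ((8 ⊗ 10) ⊕ (9 ⊗ 8))) gives -3.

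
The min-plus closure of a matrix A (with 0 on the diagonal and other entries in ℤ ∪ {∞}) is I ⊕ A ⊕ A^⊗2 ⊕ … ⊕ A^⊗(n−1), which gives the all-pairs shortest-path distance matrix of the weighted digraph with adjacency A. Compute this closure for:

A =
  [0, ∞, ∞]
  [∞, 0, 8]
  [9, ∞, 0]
Closure =
  [0, ∞, ∞]
  [17, 0, 8]
  [9, ∞, 0]

This is the Floyd-Warshall all-pairs shortest-path computation. For each intermediate vertex k = 0, 1, …, 2, update dist[i][j] ← min(dist[i][j], dist[i][k] + dist[k][j]). The final matrix gives, for each (i, j), the minimum total weight of any directed path from i to j (possibly empty when i = j).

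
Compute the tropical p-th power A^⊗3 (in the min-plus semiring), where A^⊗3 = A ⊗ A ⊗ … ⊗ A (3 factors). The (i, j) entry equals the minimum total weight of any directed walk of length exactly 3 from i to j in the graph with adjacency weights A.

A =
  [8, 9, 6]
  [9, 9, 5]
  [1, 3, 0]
A^⊗3 =
  [7, 9, 6]
  [6, 8, 5]
  [1, 3, 0]

Each entry (A^⊗3)_ij equals the minimum over all length-3 walks i = v_0 → v_1 → … → v_3 = j of Σ_t A[v_t][v_{t+1}]. For example, for (i, j) = (0, 2) we minimise over 9 possible intermediate vertex sequences; the minimum is 6, attained along the walk 0 → 2 → 2 → 2.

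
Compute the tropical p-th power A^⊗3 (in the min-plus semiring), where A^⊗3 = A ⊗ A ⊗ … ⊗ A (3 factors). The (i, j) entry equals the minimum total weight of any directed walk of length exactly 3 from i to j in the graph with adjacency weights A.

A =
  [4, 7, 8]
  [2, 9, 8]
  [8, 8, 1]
A^⊗3 =
  [12, 15, 10]
  [10, 13, 10]
  [10, 10, 3]

Each entry (A^⊗3)_ij equals the minimum over all length-3 walks i = v_0 → v_1 → … → v_3 = j of Σ_t A[v_t][v_{t+1}]. For example, for (i, j) = (0, 2) we minimise over 9 possible intermediate vertex sequences; the minimum is 10, attained along the walk 0 → 2 → 2 → 2.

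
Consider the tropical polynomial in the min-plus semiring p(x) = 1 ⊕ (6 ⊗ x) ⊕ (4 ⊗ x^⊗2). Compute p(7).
p(7) = 1

A tropical monomial a ⊗ x^⊗i evaluates to a + i · x. Evaluating each term at x = 7:
  Term 0 contributes 1 + 0 · 7 = 1
  Term 1 contributes 6 + 1 · 7 = 13
  Term 2 contributes 4 + 2 · 7 = 18
p(7) = ⊕ of these = min[1, 13, 18] = 1.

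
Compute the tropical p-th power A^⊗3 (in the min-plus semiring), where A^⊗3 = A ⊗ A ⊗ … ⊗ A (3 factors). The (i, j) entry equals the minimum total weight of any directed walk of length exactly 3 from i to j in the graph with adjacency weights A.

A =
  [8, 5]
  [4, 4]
A^⊗3 =
  [13, 13]
  [12, 12]

Each entry (A^⊗3)_ij equals the minimum over all length-3 walks i = v_0 → v_1 → … → v_3 = j of Σ_t A[v_t][v_{t+1}]. For example, for (i, j) = (0, 1) we minimise over 4 possible intermediate vertex sequences; the minimum is 13, attained along the walk 0 → 1 → 1 → 1.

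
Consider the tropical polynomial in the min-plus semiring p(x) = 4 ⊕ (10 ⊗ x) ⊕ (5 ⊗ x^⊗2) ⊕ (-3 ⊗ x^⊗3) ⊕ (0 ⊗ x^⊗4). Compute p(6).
p(6) = 4

A tropical monomial a ⊗ x^⊗i evaluates to a + i · x. Evaluating each term at x = 6:
  Term 0 contributes 4 + 0 · 6 = 4
  Term 1 contributes 10 + 1 · 6 = 16
  Term 2 contributes 5 + 2 · 6 = 17
  Term 3 contributes -3 + 3 · 6 = 15
  Term 4 contributes 0 + 4 · 6 = 24
p(6) = ⊕ of these = min[4, 16, 17, 15, 24] = 4.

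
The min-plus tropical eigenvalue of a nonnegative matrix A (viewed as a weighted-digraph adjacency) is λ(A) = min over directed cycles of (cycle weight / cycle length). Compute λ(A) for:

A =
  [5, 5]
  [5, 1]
λ(A) = 1

Enumerate directed cycles and compute their means (weight / length). Sample:
  cycle 0 → 0: weight = 5, length = 1, mean = 5/1 ≈ 5.000
  cycle 1 → 1: weight = 1, length = 1, mean = 1/1 ≈ 1.000
  cycle 0 → 1 → 0: weight = 10, length = 2, mean = 10/2 ≈ 5.000
  cycle 1 → 0 → 1: weight = 10, length = 2, mean = 10/2 ≈ 5.000
Minimum mean = 1.000, attained e.g. along the cycle 1 → 1 with weight 1 and length 1. So λ(A) = 1/1 = 1.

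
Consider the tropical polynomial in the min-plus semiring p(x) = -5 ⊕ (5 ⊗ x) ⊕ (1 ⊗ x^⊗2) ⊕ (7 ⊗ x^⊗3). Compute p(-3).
p(-3) = -5

A tropical monomial a ⊗ x^⊗i evaluates to a + i · x. Evaluating each term at x = -3:
  Term 0 contributes -5 + 0 · -3 = -5
  Term 1 contributes 5 + 1 · -3 = 2
  Term 2 contributes 1 + 2 · -3 = -5
  Term 3 contributes 7 + 3 · -3 = -2
p(-3) = ⊕ of these = min[-5, 2, -5, -2] = -5.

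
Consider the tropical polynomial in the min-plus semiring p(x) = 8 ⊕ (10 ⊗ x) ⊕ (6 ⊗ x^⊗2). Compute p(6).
p(6) = 8

A tropical monomial a ⊗ x^⊗i evaluates to a + i · x. Evaluating each term at x = 6:
  Term 0 contributes 8 + 0 · 6 = 8
  Term 1 contributes 10 + 1 · 6 = 16
  Term 2 contributes 6 + 2 · 6 = 18
p(6) = ⊕ of these = min[8, 16, 18] = 8.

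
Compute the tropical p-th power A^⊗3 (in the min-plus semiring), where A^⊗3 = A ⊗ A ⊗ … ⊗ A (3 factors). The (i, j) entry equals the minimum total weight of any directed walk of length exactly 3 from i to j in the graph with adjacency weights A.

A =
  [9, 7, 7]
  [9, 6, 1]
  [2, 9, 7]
A^⊗3 =
  [10, 16, 14]
  [9, 10, 10]
  [11, 15, 10]

Each entry (A^⊗3)_ij equals the minimum over all length-3 walks i = v_0 → v_1 → … → v_3 = j of Σ_t A[v_t][v_{t+1}]. For example, for (i, j) = (0, 2) we minimise over 9 possible intermediate vertex sequences; the minimum is 14, attained along the walk 0 → 1 → 1 → 2.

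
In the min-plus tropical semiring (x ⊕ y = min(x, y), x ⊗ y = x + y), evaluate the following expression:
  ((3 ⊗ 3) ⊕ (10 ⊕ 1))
((3 ⊗ 3) ⊕ (10 ⊕ 1)) = 1

Expand innermost to outermost. Recall ⊕ takes the minimum of its arguments and ⊗ takes their sum. Working out the expression ((3 ⊗ 3) ⊕ (10 ⊕ 1)) gives 1.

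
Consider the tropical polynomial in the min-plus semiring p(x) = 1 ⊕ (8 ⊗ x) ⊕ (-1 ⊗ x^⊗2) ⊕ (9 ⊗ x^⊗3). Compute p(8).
p(8) = 1

A tropical monomial a ⊗ x^⊗i evaluates to a + i · x. Evaluating each term at x = 8:
  Term 0 contributes 1 + 0 · 8 = 1
  Term 1 contributes 8 + 1 · 8 = 16
  Term 2 contributes -1 + 2 · 8 = 15
  Term 3 contributes 9 + 3 · 8 = 33
p(8) = ⊕ of these = min[1, 16, 15, 33] = 1.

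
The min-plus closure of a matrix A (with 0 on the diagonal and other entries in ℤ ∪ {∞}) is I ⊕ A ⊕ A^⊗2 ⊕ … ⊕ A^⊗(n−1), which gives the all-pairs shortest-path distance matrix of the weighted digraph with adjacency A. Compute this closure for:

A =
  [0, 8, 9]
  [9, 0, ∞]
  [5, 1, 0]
Closure =
  [0, 8, 9]
  [9, 0, 18]
  [5, 1, 0]

This is the Floyd-Warshall all-pairs shortest-path computation. For each intermediate vertex k = 0, 1, …, 2, update dist[i][j] ← min(dist[i][j], dist[i][k] + dist[k][j]). The final matrix gives, for each (i, j), the minimum total weight of any directed path from i to j (possibly empty when i = j).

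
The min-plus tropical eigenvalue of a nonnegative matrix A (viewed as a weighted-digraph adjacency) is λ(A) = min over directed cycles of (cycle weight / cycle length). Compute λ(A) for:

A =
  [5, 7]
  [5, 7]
λ(A) = 5

Enumerate directed cycles and compute their means (weight / length). Sample:
  cycle 0 → 0: weight = 5, length = 1, mean = 5/1 ≈ 5.000
  cycle 1 → 1: weight = 7, length = 1, mean = 7/1 ≈ 7.000
  cycle 0 → 1 → 0: weight = 12, length = 2, mean = 12/2 ≈ 6.000
  cycle 1 → 0 → 1: weight = 12, length = 2, mean = 12/2 ≈ 6.000
Minimum mean = 5.000, attained e.g. along the cycle 0 → 0 with weight 5 and length 1. So λ(A) = 5/1 = 5.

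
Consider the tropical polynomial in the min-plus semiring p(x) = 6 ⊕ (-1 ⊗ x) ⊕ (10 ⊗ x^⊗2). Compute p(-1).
p(-1) = -2

A tropical monomial a ⊗ x^⊗i evaluates to a + i · x. Evaluating each term at x = -1:
  Term 0 contributes 6 + 0 · -1 = 6
  Term 1 contributes -1 + 1 · -1 = -2
  Term 2 contributes 10 + 2 · -1 = 8
p(-1) = ⊕ of these = min[6, -2, 8] = -2.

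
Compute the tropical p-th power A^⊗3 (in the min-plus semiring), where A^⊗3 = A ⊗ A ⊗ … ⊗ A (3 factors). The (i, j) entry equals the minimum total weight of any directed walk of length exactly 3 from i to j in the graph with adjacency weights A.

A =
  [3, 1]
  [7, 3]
A^⊗3 =
  [9, 7]
  [13, 9]

Each entry (A^⊗3)_ij equals the minimum over all length-3 walks i = v_0 → v_1 → … → v_3 = j of Σ_t A[v_t][v_{t+1}]. For example, for (i, j) = (0, 1) we minimise over 4 possible intermediate vertex sequences; the minimum is 7, attained along the walk 0 → 0 → 0 → 1.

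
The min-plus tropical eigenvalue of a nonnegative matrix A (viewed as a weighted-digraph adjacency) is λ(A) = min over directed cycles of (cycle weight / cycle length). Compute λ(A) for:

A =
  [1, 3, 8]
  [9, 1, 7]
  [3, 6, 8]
λ(A) = 1

Enumerate directed cycles and compute their means (weight / length). Sample:
  cycle 0 → 0: weight = 1, length = 1, mean = 1/1 ≈ 1.000
  cycle 1 → 1: weight = 1, length = 1, mean = 1/1 ≈ 1.000
  cycle 2 → 2: weight = 8, length = 1, mean = 8/1 ≈ 8.000
  cycle 0 → 1 → 0: weight = 12, length = 2, mean = 12/2 ≈ 6.000
  cycle 0 → 2 → 0: weight = 11, length = 2, mean = 11/2 ≈ 5.500
  cycle 1 → 0 → 1: weight = 12, length = 2, mean = 12/2 ≈ 6.000
Minimum mean = 1.000, attained e.g. along the cycle 0 → 0 with weight 1 and length 1. So λ(A) = 1/1 = 1.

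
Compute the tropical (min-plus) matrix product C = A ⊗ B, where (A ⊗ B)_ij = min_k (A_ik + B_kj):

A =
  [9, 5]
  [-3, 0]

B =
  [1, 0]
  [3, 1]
A ⊗ B =
  [8, 6]
  [-2, -3]

Apply the min-plus product entry-by-entry:
  C[0][0] = min over k of (A[0][0] + B[0][0] = 9 + 1 = 10, A[0][1] + B[1][0] = 5 + 3 = 8) = 8 (attained at k = 1)
  C[0][1] = min over k of (A[0][0] + B[0][1] = 9 + 0 = 9, A[0][1] + B[1][1] = 5 + 1 = 6) = 6 (attained at k = 1)
  C[1][0] = min over k of (A[1][0] + B[0][0] = -3 + 1 = -2, A[1][1] + B[1][0] = 0 + 3 = 3) = -2 (attained at k = 0)
  C[1][1] = min over k of (A[1][0] + B[0][1] = -3 + 0 = -3, A[1][1] + B[1][1] = 0 + 1 = 1) = -3 (attained at k = 0)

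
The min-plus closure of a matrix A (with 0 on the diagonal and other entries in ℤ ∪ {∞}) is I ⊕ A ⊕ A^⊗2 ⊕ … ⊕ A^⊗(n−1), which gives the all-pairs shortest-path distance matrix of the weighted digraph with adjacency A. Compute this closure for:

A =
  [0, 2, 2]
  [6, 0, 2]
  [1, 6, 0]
Closure =
  [0, 2, 2]
  [3, 0, 2]
  [1, 3, 0]

This is the Floyd-Warshall all-pairs shortest-path computation. For each intermediate vertex k = 0, 1, …, 2, update dist[i][j] ← min(dist[i][j], dist[i][k] + dist[k][j]). The final matrix gives, for each (i, j), the minimum total weight of any directed path from i to j (possibly empty when i = j).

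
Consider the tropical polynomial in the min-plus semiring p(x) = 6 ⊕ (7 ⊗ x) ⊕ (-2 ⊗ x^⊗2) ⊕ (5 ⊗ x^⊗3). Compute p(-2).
p(-2) = -6

A tropical monomial a ⊗ x^⊗i evaluates to a + i · x. Evaluating each term at x = -2:
  Term 0 contributes 6 + 0 · -2 = 6
  Term 1 contributes 7 + 1 · -2 = 5
  Term 2 contributes -2 + 2 · -2 = -6
  Term 3 contributes 5 + 3 · -2 = -1
p(-2) = ⊕ of these = min[6, 5, -6, -1] = -6.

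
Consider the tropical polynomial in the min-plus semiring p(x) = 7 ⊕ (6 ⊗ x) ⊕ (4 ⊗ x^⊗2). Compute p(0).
p(0) = 4

A tropical monomial a ⊗ x^⊗i evaluates to a + i · x. Evaluating each term at x = 0:
  Term 0 contributes 7 + 0 · 0 = 7
  Term 1 contributes 6 + 1 · 0 = 6
  Term 2 contributes 4 + 2 · 0 = 4
p(0) = ⊕ of these = min[7, 6, 4] = 4.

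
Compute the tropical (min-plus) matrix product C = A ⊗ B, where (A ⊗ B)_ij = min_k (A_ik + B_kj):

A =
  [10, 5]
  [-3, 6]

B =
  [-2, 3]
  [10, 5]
A ⊗ B =
  [8, 10]
  [-5, 0]

Apply the min-plus product entry-by-entry:
  C[0][0] = min over k of (A[0][0] + B[0][0] = 10 + -2 = 8, A[0][1] + B[1][0] = 5 + 10 = 15) = 8 (attained at k = 0)
  C[0][1] = min over k of (A[0][0] + B[0][1] = 10 + 3 = 13, A[0][1] + B[1][1] = 5 + 5 = 10) = 10 (attained at k = 1)
  C[1][0] = min over k of (A[1][0] + B[0][0] = -3 + -2 = -5, A[1][1] + B[1][0] = 6 + 10 = 16) = -5 (attained at k = 0)
  C[1][1] = min over k of (A[1][0] + B[0][1] = -3 + 3 = 0, A[1][1] + B[1][1] = 6 + 5 = 11) = 0 (attained at k = 0)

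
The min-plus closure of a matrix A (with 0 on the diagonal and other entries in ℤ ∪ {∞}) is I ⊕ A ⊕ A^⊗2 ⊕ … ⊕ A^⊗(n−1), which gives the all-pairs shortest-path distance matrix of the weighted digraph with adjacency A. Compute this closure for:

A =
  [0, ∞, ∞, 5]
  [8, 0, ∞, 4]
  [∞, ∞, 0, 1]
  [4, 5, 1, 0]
Closure =
  [0, 10, 6, 5]
  [8, 0, 5, 4]
  [5, 6, 0, 1]
  [4, 5, 1, 0]

This is the Floyd-Warshall all-pairs shortest-path computation. For each intermediate vertex k = 0, 1, …, 3, update dist[i][j] ← min(dist[i][j], dist[i][k] + dist[k][j]). The final matrix gives, for each (i, j), the minimum total weight of any directed path from i to j (possibly empty when i = j).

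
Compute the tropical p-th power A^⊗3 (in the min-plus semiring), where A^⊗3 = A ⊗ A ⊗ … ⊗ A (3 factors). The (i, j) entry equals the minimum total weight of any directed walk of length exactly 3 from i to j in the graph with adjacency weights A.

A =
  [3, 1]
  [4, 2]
A^⊗3 =
  [7, 5]
  [8, 6]

Each entry (A^⊗3)_ij equals the minimum over all length-3 walks i = v_0 → v_1 → … → v_3 = j of Σ_t A[v_t][v_{t+1}]. For example, for (i, j) = (0, 1) we minimise over 4 possible intermediate vertex sequences; the minimum is 5, attained along the walk 0 → 1 → 1 → 1.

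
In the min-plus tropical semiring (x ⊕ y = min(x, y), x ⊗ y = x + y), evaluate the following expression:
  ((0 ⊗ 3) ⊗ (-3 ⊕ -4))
((0 ⊗ 3) ⊗ (-3 ⊕ -4)) = -1

Expand innermost to outermost. Recall ⊕ takes the minimum of its arguments and ⊗ takes their sum. Working out the expression ((0 ⊗ 3) ⊗ (-3 ⊕ -4)) gives -1.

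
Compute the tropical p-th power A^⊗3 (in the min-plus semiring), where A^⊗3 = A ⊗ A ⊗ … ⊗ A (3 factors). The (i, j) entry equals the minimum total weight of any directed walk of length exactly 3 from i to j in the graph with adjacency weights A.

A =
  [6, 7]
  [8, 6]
A^⊗3 =
  [18, 19]
  [20, 18]

Each entry (A^⊗3)_ij equals the minimum over all length-3 walks i = v_0 → v_1 → … → v_3 = j of Σ_t A[v_t][v_{t+1}]. For example, for (i, j) = (0, 1) we minimise over 4 possible intermediate vertex sequences; the minimum is 19, attained along the walk 0 → 0 → 0 → 1.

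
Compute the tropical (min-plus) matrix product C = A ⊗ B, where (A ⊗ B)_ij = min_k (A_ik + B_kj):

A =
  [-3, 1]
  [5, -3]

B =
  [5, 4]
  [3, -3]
A ⊗ B =
  [2, -2]
  [0, -6]

Apply the min-plus product entry-by-entry:
  C[0][0] = min over k of (A[0][0] + B[0][0] = -3 + 5 = 2, A[0][1] + B[1][0] = 1 + 3 = 4) = 2 (attained at k = 0)
  C[0][1] = min over k of (A[0][0] + B[0][1] = -3 + 4 = 1, A[0][1] + B[1][1] = 1 + -3 = -2) = -2 (attained at k = 1)
  C[1][0] = min over k of (A[1][0] + B[0][0] = 5 + 5 = 10, A[1][1] + B[1][0] = -3 + 3 = 0) = 0 (attained at k = 1)
  C[1][1] = min over k of (A[1][0] + B[0][1] = 5 + 4 = 9, A[1][1] + B[1][1] = -3 + -3 = -6) = -6 (attained at k = 1)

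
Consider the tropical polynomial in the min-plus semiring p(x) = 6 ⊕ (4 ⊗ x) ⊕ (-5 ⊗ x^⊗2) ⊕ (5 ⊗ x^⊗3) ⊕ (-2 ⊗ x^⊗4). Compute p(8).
p(8) = 6

A tropical monomial a ⊗ x^⊗i evaluates to a + i · x. Evaluating each term at x = 8:
  Term 0 contributes 6 + 0 · 8 = 6
  Term 1 contributes 4 + 1 · 8 = 12
  Term 2 contributes -5 + 2 · 8 = 11
  Term 3 contributes 5 + 3 · 8 = 29
  Term 4 contributes -2 + 4 · 8 = 30
p(8) = ⊕ of these = min[6, 12, 11, 29, 30] = 6.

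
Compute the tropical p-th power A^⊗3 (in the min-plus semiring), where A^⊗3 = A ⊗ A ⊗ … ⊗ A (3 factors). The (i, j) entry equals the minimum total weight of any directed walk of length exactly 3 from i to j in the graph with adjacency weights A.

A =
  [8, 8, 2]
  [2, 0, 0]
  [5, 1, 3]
A^⊗3 =
  [5, 3, 3]
  [2, 0, 0]
  [3, 1, 1]

Each entry (A^⊗3)_ij equals the minimum over all length-3 walks i = v_0 → v_1 → … → v_3 = j of Σ_t A[v_t][v_{t+1}]. For example, for (i, j) = (0, 2) we minimise over 9 possible intermediate vertex sequences; the minimum is 3, attained along the walk 0 → 2 → 1 → 2.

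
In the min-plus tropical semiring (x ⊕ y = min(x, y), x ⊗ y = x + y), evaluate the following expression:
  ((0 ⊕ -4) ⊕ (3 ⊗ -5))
((0 ⊕ -4) ⊕ (3 ⊗ -5)) = -4

Expand innermost to outermost. Recall ⊕ takes the minimum of its arguments and ⊗ takes their sum. Working out the expression ((0 ⊕ -4) ⊕ (3 ⊗ -5)) gives -4.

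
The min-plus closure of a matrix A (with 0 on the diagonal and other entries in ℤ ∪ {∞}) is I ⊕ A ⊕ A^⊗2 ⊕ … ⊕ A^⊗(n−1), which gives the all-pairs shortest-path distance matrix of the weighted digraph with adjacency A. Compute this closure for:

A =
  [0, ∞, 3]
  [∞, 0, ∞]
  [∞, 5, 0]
Closure =
  [0, 8, 3]
  [∞, 0, ∞]
  [∞, 5, 0]

This is the Floyd-Warshall all-pairs shortest-path computation. For each intermediate vertex k = 0, 1, …, 2, update dist[i][j] ← min(dist[i][j], dist[i][k] + dist[k][j]). The final matrix gives, for each (i, j), the minimum total weight of any directed path from i to j (possibly empty when i = j).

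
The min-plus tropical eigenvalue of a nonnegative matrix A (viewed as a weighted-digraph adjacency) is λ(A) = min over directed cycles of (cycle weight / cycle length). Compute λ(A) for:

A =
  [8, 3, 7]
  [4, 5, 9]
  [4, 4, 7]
λ(A) = 7/2

Enumerate directed cycles and compute their means (weight / length). Sample:
  cycle 0 → 0: weight = 8, length = 1, mean = 8/1 ≈ 8.000
  cycle 1 → 1: weight = 5, length = 1, mean = 5/1 ≈ 5.000
  cycle 2 → 2: weight = 7, length = 1, mean = 7/1 ≈ 7.000
  cycle 0 → 1 → 0: weight = 7, length = 2, mean = 7/2 ≈ 3.500
  cycle 0 → 2 → 0: weight = 11, length = 2, mean = 11/2 ≈ 5.500
  cycle 1 → 0 → 1: weight = 7, length = 2, mean = 7/2 ≈ 3.500
Minimum mean = 3.500, attained e.g. along the cycle 0 → 1 → 0 with weight 7 and length 2. So λ(A) = 7/2 = 7/2.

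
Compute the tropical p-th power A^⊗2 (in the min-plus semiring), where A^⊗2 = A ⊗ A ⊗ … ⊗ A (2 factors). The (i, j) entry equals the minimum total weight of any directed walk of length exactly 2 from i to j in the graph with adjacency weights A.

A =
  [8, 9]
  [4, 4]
A^⊗2 =
  [13, 13]
  [8, 8]

Each entry (A^⊗2)_ij equals the minimum over all length-2 walks i = v_0 → v_1 → … → v_2 = j of Σ_t A[v_t][v_{t+1}]. For example, for (i, j) = (0, 1) we minimise over 2 possible intermediate vertex sequences; the minimum is 13, attained along the walk 0 → 1 → 1.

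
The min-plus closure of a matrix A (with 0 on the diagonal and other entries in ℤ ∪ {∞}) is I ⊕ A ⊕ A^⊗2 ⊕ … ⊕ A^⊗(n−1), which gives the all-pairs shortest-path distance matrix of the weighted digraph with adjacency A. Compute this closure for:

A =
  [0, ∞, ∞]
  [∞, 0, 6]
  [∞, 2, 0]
Closure =
  [0, ∞, ∞]
  [∞, 0, 6]
  [∞, 2, 0]

This is the Floyd-Warshall all-pairs shortest-path computation. For each intermediate vertex k = 0, 1, …, 2, update dist[i][j] ← min(dist[i][j], dist[i][k] + dist[k][j]). The final matrix gives, for each (i, j), the minimum total weight of any directed path from i to j (possibly empty when i = j).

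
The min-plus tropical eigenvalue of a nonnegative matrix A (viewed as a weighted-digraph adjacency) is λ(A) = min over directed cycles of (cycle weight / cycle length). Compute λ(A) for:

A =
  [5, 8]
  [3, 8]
λ(A) = 5

Enumerate directed cycles and compute their means (weight / length). Sample:
  cycle 0 → 0: weight = 5, length = 1, mean = 5/1 ≈ 5.000
  cycle 1 → 1: weight = 8, length = 1, mean = 8/1 ≈ 8.000
  cycle 0 → 1 → 0: weight = 11, length = 2, mean = 11/2 ≈ 5.500
  cycle 1 → 0 → 1: weight = 11, length = 2, mean = 11/2 ≈ 5.500
Minimum mean = 5.000, attained e.g. along the cycle 0 → 0 with weight 5 and length 1. So λ(A) = 5/1 = 5.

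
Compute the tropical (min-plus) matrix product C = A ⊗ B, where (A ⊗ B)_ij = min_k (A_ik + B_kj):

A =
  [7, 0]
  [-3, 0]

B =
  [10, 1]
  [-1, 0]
A ⊗ B =
  [-1, 0]
  [-1, -2]

Apply the min-plus product entry-by-entry:
  C[0][0] = min over k of (A[0][0] + B[0][0] = 7 + 10 = 17, A[0][1] + B[1][0] = 0 + -1 = -1) = -1 (attained at k = 1)
  C[0][1] = min over k of (A[0][0] + B[0][1] = 7 + 1 = 8, A[0][1] + B[1][1] = 0 + 0 = 0) = 0 (attained at k = 1)
  C[1][0] = min over k of (A[1][0] + B[0][0] = -3 + 10 = 7, A[1][1] + B[1][0] = 0 + -1 = -1) = -1 (attained at k = 1)
  C[1][1] = min over k of (A[1][0] + B[0][1] = -3 + 1 = -2, A[1][1] + B[1][1] = 0 + 0 = 0) = -2 (attained at k = 0)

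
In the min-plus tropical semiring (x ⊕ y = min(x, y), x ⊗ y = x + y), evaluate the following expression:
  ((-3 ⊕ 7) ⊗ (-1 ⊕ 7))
((-3 ⊕ 7) ⊗ (-1 ⊕ 7)) = -4

Expand innermost to outermost. Recall ⊕ takes the minimum of its arguments and ⊗ takes their sum. Working out the expression ((-3 ⊕ 7) ⊗ (-1 ⊕ 7)) gives -4.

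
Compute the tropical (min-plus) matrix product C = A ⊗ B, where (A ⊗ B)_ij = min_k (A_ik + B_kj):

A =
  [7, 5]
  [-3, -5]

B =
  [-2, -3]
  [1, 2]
A ⊗ B =
  [5, 4]
  [-5, -6]

Apply the min-plus product entry-by-entry:
  C[0][0] = min over k of (A[0][0] + B[0][0] = 7 + -2 = 5, A[0][1] + B[1][0] = 5 + 1 = 6) = 5 (attained at k = 0)
  C[0][1] = min over k of (A[0][0] + B[0][1] = 7 + -3 = 4, A[0][1] + B[1][1] = 5 + 2 = 7) = 4 (attained at k = 0)
  C[1][0] = min over k of (A[1][0] + B[0][0] = -3 + -2 = -5, A[1][1] + B[1][0] = -5 + 1 = -4) = -5 (attained at k = 0)
  C[1][1] = min over k of (A[1][0] + B[0][1] = -3 + -3 = -6, A[1][1] + B[1][1] = -5 + 2 = -3) = -6 (attained at k = 0)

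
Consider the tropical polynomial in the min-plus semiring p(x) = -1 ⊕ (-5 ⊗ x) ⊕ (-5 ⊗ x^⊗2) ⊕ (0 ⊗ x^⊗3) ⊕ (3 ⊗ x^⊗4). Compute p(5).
p(5) = -1

A tropical monomial a ⊗ x^⊗i evaluates to a + i · x. Evaluating each term at x = 5:
  Term 0 contributes -1 + 0 · 5 = -1
  Term 1 contributes -5 + 1 · 5 = 0
  Term 2 contributes -5 + 2 · 5 = 5
  Term 3 contributes 0 + 3 · 5 = 15
  Term 4 contributes 3 + 4 · 5 = 23
p(5) = ⊕ of these = min[-1, 0, 5, 15, 23] = -1.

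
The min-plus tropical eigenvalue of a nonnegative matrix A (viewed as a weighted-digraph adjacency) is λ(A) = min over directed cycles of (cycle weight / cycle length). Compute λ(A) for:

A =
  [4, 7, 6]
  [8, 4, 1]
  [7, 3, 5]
λ(A) = 2

Enumerate directed cycles and compute their means (weight / length). Sample:
  cycle 0 → 0: weight = 4, length = 1, mean = 4/1 ≈ 4.000
  cycle 1 → 1: weight = 4, length = 1, mean = 4/1 ≈ 4.000
  cycle 2 → 2: weight = 5, length = 1, mean = 5/1 ≈ 5.000
  cycle 0 → 1 → 0: weight = 15, length = 2, mean = 15/2 ≈ 7.500
  cycle 0 → 2 → 0: weight = 13, length = 2, mean = 13/2 ≈ 6.500
  cycle 1 → 0 → 1: weight = 15, length = 2, mean = 15/2 ≈ 7.500
Minimum mean = 2.000, attained e.g. along the cycle 1 → 2 → 1 with weight 4 and length 2. So λ(A) = 4/2 = 2.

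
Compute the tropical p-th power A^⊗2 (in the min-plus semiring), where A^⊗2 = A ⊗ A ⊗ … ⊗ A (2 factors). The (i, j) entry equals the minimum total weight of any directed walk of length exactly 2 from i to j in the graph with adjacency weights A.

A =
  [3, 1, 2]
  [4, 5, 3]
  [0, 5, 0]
A^⊗2 =
  [2, 4, 2]
  [3, 5, 3]
  [0, 1, 0]

Each entry (A^⊗2)_ij equals the minimum over all length-2 walks i = v_0 → v_1 → … → v_2 = j of Σ_t A[v_t][v_{t+1}]. For example, for (i, j) = (0, 2) we minimise over 3 possible intermediate vertex sequences; the minimum is 2, attained along the walk 0 → 2 → 2.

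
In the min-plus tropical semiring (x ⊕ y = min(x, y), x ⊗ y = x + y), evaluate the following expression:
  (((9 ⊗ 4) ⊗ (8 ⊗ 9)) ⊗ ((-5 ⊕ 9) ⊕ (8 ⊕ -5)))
(((9 ⊗ 4) ⊗ (8 ⊗ 9)) ⊗ ((-5 ⊕ 9) ⊕ (8 ⊕ -5))) = 25

Expand innermost to outermost. Recall ⊕ takes the minimum of its arguments and ⊗ takes their sum. Working out the expression (((9 ⊗ 4) ⊗ (8 ⊗ 9)) ⊗ ((-5 ⊕ 9) ⊕ (8 ⊕ -5))) gives 25.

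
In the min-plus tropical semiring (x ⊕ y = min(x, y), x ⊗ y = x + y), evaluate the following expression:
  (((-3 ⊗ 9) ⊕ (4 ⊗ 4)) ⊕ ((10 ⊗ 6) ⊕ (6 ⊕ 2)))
(((-3 ⊗ 9) ⊕ (4 ⊗ 4)) ⊕ ((10 ⊗ 6) ⊕ (6 ⊕ 2))) = 2

Expand innermost to outermost. Recall ⊕ takes the minimum of its arguments and ⊗ takes their sum. Working out the expression (((-3 ⊗ 9) ⊕ (4 ⊗ 4)) ⊕ ((10 ⊗ 6) ⊕ (6 ⊕ 2))) gives 2.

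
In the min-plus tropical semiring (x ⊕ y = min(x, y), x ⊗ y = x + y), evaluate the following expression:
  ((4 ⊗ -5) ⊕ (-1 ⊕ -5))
((4 ⊗ -5) ⊕ (-1 ⊕ -5)) = -5

Expand innermost to outermost. Recall ⊕ takes the minimum of its arguments and ⊗ takes their sum. Working out the expression ((4 ⊗ -5) ⊕ (-1 ⊕ -5)) gives -5.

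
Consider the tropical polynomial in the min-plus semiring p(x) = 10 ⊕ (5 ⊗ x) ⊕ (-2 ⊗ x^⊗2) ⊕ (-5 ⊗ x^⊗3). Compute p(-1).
p(-1) = -8

A tropical monomial a ⊗ x^⊗i evaluates to a + i · x. Evaluating each term at x = -1:
  Term 0 contributes 10 + 0 · -1 = 10
  Term 1 contributes 5 + 1 · -1 = 4
  Term 2 contributes -2 + 2 · -1 = -4
  Term 3 contributes -5 + 3 · -1 = -8
p(-1) = ⊕ of these = min[10, 4, -4, -8] = -8.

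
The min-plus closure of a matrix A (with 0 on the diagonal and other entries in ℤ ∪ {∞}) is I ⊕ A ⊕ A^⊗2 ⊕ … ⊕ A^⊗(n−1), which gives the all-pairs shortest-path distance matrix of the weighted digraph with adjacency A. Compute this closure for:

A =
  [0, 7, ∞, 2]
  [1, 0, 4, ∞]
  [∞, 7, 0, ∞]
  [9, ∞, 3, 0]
Closure =
  [0, 7, 5, 2]
  [1, 0, 4, 3]
  [8, 7, 0, 10]
  [9, 10, 3, 0]

This is the Floyd-Warshall all-pairs shortest-path computation. For each intermediate vertex k = 0, 1, …, 3, update dist[i][j] ← min(dist[i][j], dist[i][k] + dist[k][j]). The final matrix gives, for each (i, j), the minimum total weight of any directed path from i to j (possibly empty when i = j).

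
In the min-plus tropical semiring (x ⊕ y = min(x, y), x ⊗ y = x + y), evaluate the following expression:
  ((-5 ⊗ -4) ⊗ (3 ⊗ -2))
((-5 ⊗ -4) ⊗ (3 ⊗ -2)) = -8

Expand innermost to outermost. Recall ⊕ takes the minimum of its arguments and ⊗ takes their sum. Working out the expression ((-5 ⊗ -4) ⊗ (3 ⊗ -2)) gives -8.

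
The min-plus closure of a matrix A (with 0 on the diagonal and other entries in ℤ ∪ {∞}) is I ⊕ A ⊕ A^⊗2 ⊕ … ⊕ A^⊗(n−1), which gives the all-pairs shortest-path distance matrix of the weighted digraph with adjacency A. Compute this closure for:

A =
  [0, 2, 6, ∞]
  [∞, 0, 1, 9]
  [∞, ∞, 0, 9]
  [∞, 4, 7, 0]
Closure =
  [0, 2, 3, 11]
  [∞, 0, 1, 9]
  [∞, 13, 0, 9]
  [∞, 4, 5, 0]

This is the Floyd-Warshall all-pairs shortest-path computation. For each intermediate vertex k = 0, 1, …, 3, update dist[i][j] ← min(dist[i][j], dist[i][k] + dist[k][j]). The final matrix gives, for each (i, j), the minimum total weight of any directed path from i to j (possibly empty when i = j).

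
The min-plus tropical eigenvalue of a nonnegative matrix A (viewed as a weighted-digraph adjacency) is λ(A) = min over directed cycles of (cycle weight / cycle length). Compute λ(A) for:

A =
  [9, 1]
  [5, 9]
λ(A) = 3

Enumerate directed cycles and compute their means (weight / length). Sample:
  cycle 0 → 0: weight = 9, length = 1, mean = 9/1 ≈ 9.000
  cycle 1 → 1: weight = 9, length = 1, mean = 9/1 ≈ 9.000
  cycle 0 → 1 → 0: weight = 6, length = 2, mean = 6/2 ≈ 3.000
  cycle 1 → 0 → 1: weight = 6, length = 2, mean = 6/2 ≈ 3.000
Minimum mean = 3.000, attained e.g. along the cycle 0 → 1 → 0 with weight 6 and length 2. So λ(A) = 6/2 = 3.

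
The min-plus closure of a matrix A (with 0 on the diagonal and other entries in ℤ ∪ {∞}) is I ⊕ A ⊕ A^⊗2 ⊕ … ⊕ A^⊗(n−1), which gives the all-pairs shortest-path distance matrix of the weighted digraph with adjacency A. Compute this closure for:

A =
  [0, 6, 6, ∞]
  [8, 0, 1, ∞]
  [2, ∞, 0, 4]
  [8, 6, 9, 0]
Closure =
  [0, 6, 6, 10]
  [3, 0, 1, 5]
  [2, 8, 0, 4]
  [8, 6, 7, 0]

This is the Floyd-Warshall all-pairs shortest-path computation. For each intermediate vertex k = 0, 1, …, 3, update dist[i][j] ← min(dist[i][j], dist[i][k] + dist[k][j]). The final matrix gives, for each (i, j), the minimum total weight of any directed path from i to j (possibly empty when i = j).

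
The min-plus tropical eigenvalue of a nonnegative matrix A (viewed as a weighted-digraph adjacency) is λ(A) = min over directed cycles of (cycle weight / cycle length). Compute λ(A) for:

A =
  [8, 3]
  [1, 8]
λ(A) = 2

Enumerate directed cycles and compute their means (weight / length). Sample:
  cycle 0 → 0: weight = 8, length = 1, mean = 8/1 ≈ 8.000
  cycle 1 → 1: weight = 8, length = 1, mean = 8/1 ≈ 8.000
  cycle 0 → 1 → 0: weight = 4, length = 2, mean = 4/2 ≈ 2.000
  cycle 1 → 0 → 1: weight = 4, length = 2, mean = 4/2 ≈ 2.000
Minimum mean = 2.000, attained e.g. along the cycle 0 → 1 → 0 with weight 4 and length 2. So λ(A) = 4/2 = 2.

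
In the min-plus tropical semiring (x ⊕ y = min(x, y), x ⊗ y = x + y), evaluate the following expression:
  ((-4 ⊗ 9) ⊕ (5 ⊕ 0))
((-4 ⊗ 9) ⊕ (5 ⊕ 0)) = 0

Expand innermost to outermost. Recall ⊕ takes the minimum of its arguments and ⊗ takes their sum. Working out the expression ((-4 ⊗ 9) ⊕ (5 ⊕ 0)) gives 0.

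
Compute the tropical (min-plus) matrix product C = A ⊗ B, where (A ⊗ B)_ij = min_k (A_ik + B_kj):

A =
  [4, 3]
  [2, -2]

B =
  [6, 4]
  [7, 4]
A ⊗ B =
  [10, 7]
  [5, 2]

Apply the min-plus product entry-by-entry:
  C[0][0] = min over k of (A[0][0] + B[0][0] = 4 + 6 = 10, A[0][1] + B[1][0] = 3 + 7 = 10) = 10 (attained at k = 0)
  C[0][1] = min over k of (A[0][0] + B[0][1] = 4 + 4 = 8, A[0][1] + B[1][1] = 3 + 4 = 7) = 7 (attained at k = 1)
  C[1][0] = min over k of (A[1][0] + B[0][0] = 2 + 6 = 8, A[1][1] + B[1][0] = -2 + 7 = 5) = 5 (attained at k = 1)
  C[1][1] = min over k of (A[1][0] + B[0][1] = 2 + 4 = 6, A[1][1] + B[1][1] = -2 + 4 = 2) = 2 (attained at k = 1)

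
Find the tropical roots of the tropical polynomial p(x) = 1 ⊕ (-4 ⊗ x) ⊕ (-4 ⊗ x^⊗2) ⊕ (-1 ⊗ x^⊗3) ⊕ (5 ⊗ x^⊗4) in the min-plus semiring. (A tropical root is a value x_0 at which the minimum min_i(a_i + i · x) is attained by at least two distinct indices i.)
Roots: {-6, -3, 0, 5}

Each tropical root is a break point of the lower envelope of the lines y = a_i + i · x (there are 5 lines, with slopes 0, 1, ..., 4). Only the lines that attain the minimum somewhere contribute to roots; other lines are dominated. Here the surviving (envelope) indices are i = 4, i = 3, i = 2, i = 1, i = 0.
Intersections between consecutive envelope lines give the roots: for adjacent envelope indices i < j the intersection is x = (a_i − a_j) / (j − i). Reading off the sorted break points: {-6, -3, 0, 5}.
Verification: at each break x_0, at least two indices attain the minimum of min_i(a_i + i · x_0).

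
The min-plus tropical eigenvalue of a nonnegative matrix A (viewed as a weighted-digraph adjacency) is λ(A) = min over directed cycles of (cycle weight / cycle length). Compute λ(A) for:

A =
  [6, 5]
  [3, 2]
λ(A) = 2

Enumerate directed cycles and compute their means (weight / length). Sample:
  cycle 0 → 0: weight = 6, length = 1, mean = 6/1 ≈ 6.000
  cycle 1 → 1: weight = 2, length = 1, mean = 2/1 ≈ 2.000
  cycle 0 → 1 → 0: weight = 8, length = 2, mean = 8/2 ≈ 4.000
  cycle 1 → 0 → 1: weight = 8, length = 2, mean = 8/2 ≈ 4.000
Minimum mean = 2.000, attained e.g. along the cycle 1 → 1 with weight 2 and length 1. So λ(A) = 2/1 = 2.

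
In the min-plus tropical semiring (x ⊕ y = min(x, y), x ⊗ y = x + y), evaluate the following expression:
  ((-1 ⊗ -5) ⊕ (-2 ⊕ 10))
((-1 ⊗ -5) ⊕ (-2 ⊕ 10)) = -6

Expand innermost to outermost. Recall ⊕ takes the minimum of its arguments and ⊗ takes their sum. Working out the expression ((-1 ⊗ -5) ⊕ (-2 ⊕ 10)) gives -6.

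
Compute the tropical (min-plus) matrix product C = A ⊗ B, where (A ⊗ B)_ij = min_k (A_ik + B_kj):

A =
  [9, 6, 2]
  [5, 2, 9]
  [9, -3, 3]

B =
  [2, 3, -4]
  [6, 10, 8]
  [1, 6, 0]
A ⊗ B =
  [3, 8, 2]
  [7, 8, 1]
  [3, 7, 3]

Apply the min-plus product entry-by-entry:
  C[0][0] = min over k of (A[0][0] + B[0][0] = 9 + 2 = 11, A[0][1] + B[1][0] = 6 + 6 = 12, A[0][2] + B[2][0] = 2 + 1 = 3) = 3 (attained at k = 2)
  C[0][1] = min over k of (A[0][0] + B[0][1] = 9 + 3 = 12, A[0][1] + B[1][1] = 6 + 10 = 16, A[0][2] + B[2][1] = 2 + 6 = 8) = 8 (attained at k = 2)
  C[0][2] = min over k of (A[0][0] + B[0][2] = 9 + -4 = 5, A[0][1] + B[1][2] = 6 + 8 = 14, A[0][2] + B[2][2] = 2 + 0 = 2) = 2 (attained at k = 2)
  C[1][0] = min over k of (A[1][0] + B[0][0] = 5 + 2 = 7, A[1][1] + B[1][0] = 2 + 6 = 8, A[1][2] + B[2][0] = 9 + 1 = 10) = 7 (attained at k = 0)
  C[1][1] = min over k of (A[1][0] + B[0][1] = 5 + 3 = 8, A[1][1] + B[1][1] = 2 + 10 = 12, A[1][2] + B[2][1] = 9 + 6 = 15) = 8 (attained at k = 0)
  C[1][2] = min over k of (A[1][0] + B[0][2] = 5 + -4 = 1, A[1][1] + B[1][2] = 2 + 8 = 10, A[1][2] + B[2][2] = 9 + 0 = 9) = 1 (attained at k = 0)
  C[2][0] = min over k of (A[2][0] + B[0][0] = 9 + 2 = 11, A[2][1] + B[1][0] = -3 + 6 = 3, A[2][2] + B[2][0] = 3 + 1 = 4) = 3 (attained at k = 1)
  C[2][1] = min over k of (A[2][0] + B[0][1] = 9 + 3 = 12, A[2][1] + B[1][1] = -3 + 10 = 7, A[2][2] + B[2][1] = 3 + 6 = 9) = 7 (attained at k = 1)
  C[2][2] = min over k of (A[2][0] + B[0][2] = 9 + -4 = 5, A[2][1] + B[1][2] = -3 + 8 = 5, A[2][2] + B[2][2] = 3 + 0 = 3) = 3 (attained at k = 2)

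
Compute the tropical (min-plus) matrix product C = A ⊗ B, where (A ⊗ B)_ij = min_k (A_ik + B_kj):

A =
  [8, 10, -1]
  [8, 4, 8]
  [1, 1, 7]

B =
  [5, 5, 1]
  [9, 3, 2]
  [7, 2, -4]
A ⊗ B =
  [6, 1, -5]
  [13, 7, 4]
  [6, 4, 2]

Apply the min-plus product entry-by-entry:
  C[0][0] = min over k of (A[0][0] + B[0][0] = 8 + 5 = 13, A[0][1] + B[1][0] = 10 + 9 = 19, A[0][2] + B[2][0] = -1 + 7 = 6) = 6 (attained at k = 2)
  C[0][1] = min over k of (A[0][0] + B[0][1] = 8 + 5 = 13, A[0][1] + B[1][1] = 10 + 3 = 13, A[0][2] + B[2][1] = -1 + 2 = 1) = 1 (attained at k = 2)
  C[0][2] = min over k of (A[0][0] + B[0][2] = 8 + 1 = 9, A[0][1] + B[1][2] = 10 + 2 = 12, A[0][2] + B[2][2] = -1 + -4 = -5) = -5 (attained at k = 2)
  C[1][0] = min over k of (A[1][0] + B[0][0] = 8 + 5 = 13, A[1][1] + B[1][0] = 4 + 9 = 13, A[1][2] + B[2][0] = 8 + 7 = 15) = 13 (attained at k = 0)
  C[1][1] = min over k of (A[1][0] + B[0][1] = 8 + 5 = 13, A[1][1] + B[1][1] = 4 + 3 = 7, A[1][2] + B[2][1] = 8 + 2 = 10) = 7 (attained at k = 1)
  C[1][2] = min over k of (A[1][0] + B[0][2] = 8 + 1 = 9, A[1][1] + B[1][2] = 4 + 2 = 6, A[1][2] + B[2][2] = 8 + -4 = 4) = 4 (attained at k = 2)
  C[2][0] = min over k of (A[2][0] + B[0][0] = 1 + 5 = 6, A[2][1] + B[1][0] = 1 + 9 = 10, A[2][2] + B[2][0] = 7 + 7 = 14) = 6 (attained at k = 0)
  C[2][1] = min over k of (A[2][0] + B[0][1] = 1 + 5 = 6, A[2][1] + B[1][1] = 1 + 3 = 4, A[2][2] + B[2][1] = 7 + 2 = 9) = 4 (attained at k = 1)
  C[2][2] = min over k of (A[2][0] + B[0][2] = 1 + 1 = 2, A[2][1] + B[1][2] = 1 + 2 = 3, A[2][2] + B[2][2] = 7 + -4 = 3) = 2 (attained at k = 0)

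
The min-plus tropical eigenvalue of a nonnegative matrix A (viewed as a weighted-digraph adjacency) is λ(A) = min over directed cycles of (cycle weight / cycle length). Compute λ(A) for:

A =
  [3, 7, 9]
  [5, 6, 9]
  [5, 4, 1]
λ(A) = 1

Enumerate directed cycles and compute their means (weight / length). Sample:
  cycle 0 → 0: weight = 3, length = 1, mean = 3/1 ≈ 3.000
  cycle 1 → 1: weight = 6, length = 1, mean = 6/1 ≈ 6.000
  cycle 2 → 2: weight = 1, length = 1, mean = 1/1 ≈ 1.000
  cycle 0 → 1 → 0: weight = 12, length = 2, mean = 12/2 ≈ 6.000
  cycle 0 → 2 → 0: weight = 14, length = 2, mean = 14/2 ≈ 7.000
  cycle 1 → 0 → 1: weight = 12, length = 2, mean = 12/2 ≈ 6.000
Minimum mean = 1.000, attained e.g. along the cycle 2 → 2 with weight 1 and length 1. So λ(A) = 1/1 = 1.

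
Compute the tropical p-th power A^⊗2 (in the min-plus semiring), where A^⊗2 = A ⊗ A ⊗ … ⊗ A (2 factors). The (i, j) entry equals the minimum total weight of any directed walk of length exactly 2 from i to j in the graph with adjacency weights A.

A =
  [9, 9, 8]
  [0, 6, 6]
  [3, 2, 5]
A^⊗2 =
  [9, 10, 13]
  [6, 8, 8]
  [2, 7, 8]

Each entry (A^⊗2)_ij equals the minimum over all length-2 walks i = v_0 → v_1 → … → v_2 = j of Σ_t A[v_t][v_{t+1}]. For example, for (i, j) = (0, 2) we minimise over 3 possible intermediate vertex sequences; the minimum is 13, attained along the walk 0 → 2 → 2.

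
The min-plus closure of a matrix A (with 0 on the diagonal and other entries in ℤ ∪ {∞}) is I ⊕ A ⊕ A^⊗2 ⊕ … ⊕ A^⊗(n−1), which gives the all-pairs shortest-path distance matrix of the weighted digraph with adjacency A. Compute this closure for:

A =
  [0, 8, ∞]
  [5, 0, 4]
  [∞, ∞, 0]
Closure =
  [0, 8, 12]
  [5, 0, 4]
  [∞, ∞, 0]

This is the Floyd-Warshall all-pairs shortest-path computation. For each intermediate vertex k = 0, 1, …, 2, update dist[i][j] ← min(dist[i][j], dist[i][k] + dist[k][j]). The final matrix gives, for each (i, j), the minimum total weight of any directed path from i to j (possibly empty when i = j).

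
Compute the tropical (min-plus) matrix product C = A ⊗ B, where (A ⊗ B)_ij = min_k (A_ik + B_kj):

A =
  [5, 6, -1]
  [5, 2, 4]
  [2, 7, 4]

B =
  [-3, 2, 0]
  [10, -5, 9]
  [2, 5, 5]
A ⊗ B =
  [1, 1, 4]
  [2, -3, 5]
  [-1, 2, 2]

Apply the min-plus product entry-by-entry:
  C[0][0] = min over k of (A[0][0] + B[0][0] = 5 + -3 = 2, A[0][1] + B[1][0] = 6 + 10 = 16, A[0][2] + B[2][0] = -1 + 2 = 1) = 1 (attained at k = 2)
  C[0][1] = min over k of (A[0][0] + B[0][1] = 5 + 2 = 7, A[0][1] + B[1][1] = 6 + -5 = 1, A[0][2] + B[2][1] = -1 + 5 = 4) = 1 (attained at k = 1)
  C[0][2] = min over k of (A[0][0] + B[0][2] = 5 + 0 = 5, A[0][1] + B[1][2] = 6 + 9 = 15, A[0][2] + B[2][2] = -1 + 5 = 4) = 4 (attained at k = 2)
  C[1][0] = min over k of (A[1][0] + B[0][0] = 5 + -3 = 2, A[1][1] + B[1][0] = 2 + 10 = 12, A[1][2] + B[2][0] = 4 + 2 = 6) = 2 (attained at k = 0)
  C[1][1] = min over k of (A[1][0] + B[0][1] = 5 + 2 = 7, A[1][1] + B[1][1] = 2 + -5 = -3, A[1][2] + B[2][1] = 4 + 5 = 9) = -3 (attained at k = 1)
  C[1][2] = min over k of (A[1][0] + B[0][2] = 5 + 0 = 5, A[1][1] + B[1][2] = 2 + 9 = 11, A[1][2] + B[2][2] = 4 + 5 = 9) = 5 (attained at k = 0)
  C[2][0] = min over k of (A[2][0] + B[0][0] = 2 + -3 = -1, A[2][1] + B[1][0] = 7 + 10 = 17, A[2][2] + B[2][0] = 4 + 2 = 6) = -1 (attained at k = 0)
  C[2][1] = min over k of (A[2][0] + B[0][1] = 2 + 2 = 4, A[2][1] + B[1][1] = 7 + -5 = 2, A[2][2] + B[2][1] = 4 + 5 = 9) = 2 (attained at k = 1)
  C[2][2] = min over k of (A[2][0] + B[0][2] = 2 + 0 = 2, A[2][1] + B[1][2] = 7 + 9 = 16, A[2][2] + B[2][2] = 4 + 5 = 9) = 2 (attained at k = 0)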